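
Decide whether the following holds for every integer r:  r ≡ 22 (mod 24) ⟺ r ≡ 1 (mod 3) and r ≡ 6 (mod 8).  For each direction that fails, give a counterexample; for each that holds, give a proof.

(⇒) Suppose r ≡ 22 (mod 24); write r = 24j + 22. Since 3 ∣ 24, reducing mod 3 gives r ≡ 22 ≡ 1 (mod 3); since 8 ∣ 24, reducing mod 8 gives r ≡ 22 ≡ 6 (mod 8).

(⇐) Conversely, if r ≡ 1 (mod 3) and r ≡ 6 (mod 8), then by the Chinese remainder theorem r ≡ 22 (mod 24). This is exactly r ≡ 22 (mod 24).

Both directions hold; the statement is true.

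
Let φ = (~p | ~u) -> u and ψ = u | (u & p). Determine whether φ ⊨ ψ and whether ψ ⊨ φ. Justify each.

(←) Assume the antecedent. If p is true, the antecedent forces (p = T, u = T), and (~p | ~u) -> u holds there. If p is false, the antecedent forces (p = F, u = T), and (~p | ~u) -> u holds there. Either way (~p | ~u) -> u holds.

(→) Assume the antecedent. If p is true, the antecedent forces (p = T, u = T), and u | (u & p) holds there. If p is false, the antecedent forces (p = F, u = T), and u | (u & p) holds there. Either way u | (u & p) holds.

Equivalent; both directions hold.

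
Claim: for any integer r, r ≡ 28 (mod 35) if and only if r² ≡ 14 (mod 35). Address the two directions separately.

The forward direction holds; the converse fails.

(⇒) Suppose r ≡ 28 (mod 35). Write r = 35j + 28. Then (35j + 28)² = 1225j² + 1960j + 784 = 35(35j² + 56j + 22) + 14, so r² ≡ 14 (mod 35).

(⇐) This fails: take r = 7. Then 7² = 49 ≡ 14 (mod 35), yet 7 ≡ 7 (mod 35), not 28.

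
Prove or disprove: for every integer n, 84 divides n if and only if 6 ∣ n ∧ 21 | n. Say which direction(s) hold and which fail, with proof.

(→) If 84 ∣ n, write n = 84q. Since 84 = 14·6, n = 6·(14q), so 6 ∣ n; and since 84 = 4·21, n = 21·(4q), so 21 ∣ n.

(←) This fails: take n = 42. Both 6 ∣ 42 and 21 ∣ 42, yet 42 is not a multiple of 84 (since 42 = 0·84 + 42), so 84 ∤ 42.

Not equivalent: only (⇒) holds.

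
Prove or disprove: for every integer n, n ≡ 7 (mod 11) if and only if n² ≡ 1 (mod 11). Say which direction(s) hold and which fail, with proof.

Forward direction. This fails: take n = 7. Then 7 ≡ 7 (mod 11), but 7² = 49 ≡ 5 (mod 11), not 1.

Converse. This fails: take n = 1. Then 1² = 1 ≡ 1 (mod 11), yet 1 ≡ 1 (mod 11), not 7.

Neither direction holds.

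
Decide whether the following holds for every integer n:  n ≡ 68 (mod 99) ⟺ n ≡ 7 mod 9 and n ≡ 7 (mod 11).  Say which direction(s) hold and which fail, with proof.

(⇒) fails and (⇐) fails.

[⇒] This fails: n = 68 gives 68 ≡ 68 (mod 99) but 68 ≡ 5 (mod 9), so the conjunction on the right does not hold.

[⇐] This fails: n = 7 satisfies both congruences on the right (7 ≡ 7 mod 9 and 7 ≡ 7 mod 11) yet 7 ≡ 7 (mod 99), not 68.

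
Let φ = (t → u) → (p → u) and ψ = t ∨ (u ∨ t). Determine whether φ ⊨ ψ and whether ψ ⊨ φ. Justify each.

Converse. Assume the antecedent. If t is true, (t → u) → (p → u) reduces to true regardless of the other variables. If t is false, the antecedent forces (t = F, p = F, u = T) or (t = F, p = T, u = T), and (t → u) → (p → u) holds there. Either way (t → u) → (p → u) holds.

Forward direction. This fails. Under t = F, p = F, u = F, the left side is true but the right side is false.

Only the reverse direction holds.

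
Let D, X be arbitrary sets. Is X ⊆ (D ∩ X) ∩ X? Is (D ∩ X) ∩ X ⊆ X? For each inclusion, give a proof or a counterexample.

(⊆) This inclusion fails. Take D = ∅, X = {1}; then 1 ∈ X but 1 ∉ (D ∩ X) ∩ X.

(⊇) Let x ∈ (D ∩ X) ∩ X. Then x ∈ D ∩ X, from which x ∈ X.

The sets are not equal: only the reverse inclusion holds.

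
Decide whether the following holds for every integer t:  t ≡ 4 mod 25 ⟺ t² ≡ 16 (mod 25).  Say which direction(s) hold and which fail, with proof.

Only the forward implication holds.

(⇒) Suppose t ≡ 4 mod 25. Write t = 25j + 4. Then (25j + 4)² = 625j² + 200j + 16 = 25(25j² + 8j) + 16, so t² ≡ 16 (mod 25).

(⇐) This fails: take t = 21. Then 21² = 441 ≡ 16 (mod 25), yet 21 ≡ 21 (mod 25), not 4.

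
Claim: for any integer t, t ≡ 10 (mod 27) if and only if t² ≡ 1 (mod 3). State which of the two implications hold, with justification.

(⇒) Suppose t ≡ 10 (mod 27). Then t² ≡ 10² = 100 (mod 27), and since 3 ∣ 27, also t² ≡ 1 (mod 3).

(⇐) This fails: take t = 1. Then 1² = 1 ≡ 1 (mod 3), yet 1 ≡ 1 (mod 27), not 10.

The forward direction holds; the converse fails.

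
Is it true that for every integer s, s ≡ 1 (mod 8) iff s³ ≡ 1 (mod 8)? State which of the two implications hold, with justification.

Both directions hold.

Forward direction. Suppose s ≡ 1 (mod 8). Write s = 8j + 1. Then (8j + 1)³ = 512j³ + 192j² + 24j + 1 = 8(64j³ + 24j² + 3j) + 1, so s³ ≡ 1 (mod 8).

Converse. For the converse, argue contrapositively. If s ≢ 1 (mod 8), then s is congruent to one of 0, 2, 3, 4, 5, 6, 7 modulo 8, and these give s³ ≡ 0, 0, 3, 0, 5, 0, 7 respectively — never 1.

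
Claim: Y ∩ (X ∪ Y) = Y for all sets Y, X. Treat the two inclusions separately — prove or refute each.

Both inclusions hold; the sets are equal.

(⊇) Let x ∈ Y. Then either x ∈ Y and x ∉ X; or x ∈ Y ∩ X. In each case x ∈ Y ∩ (X ∪ Y), so Y ⊆ Y ∩ (X ∪ Y).

(⊆) Let x ∈ Y ∩ (X ∪ Y). Then either x ∈ Y and x ∉ X; or x ∈ Y ∩ X. In each case x ∈ Y, so Y ∩ (X ∪ Y) ⊆ Y.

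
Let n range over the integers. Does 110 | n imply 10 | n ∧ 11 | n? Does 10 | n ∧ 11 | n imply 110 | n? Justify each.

Both implications hold.

(⇒) If 110 ∣ n, write n = 110q. Since 110 = 11·10, n = 10·(11q), so 10 ∣ n; and since 110 = 10·11, n = 11·(10q), so 11 ∣ n.

(⇐) Suppose 10 ∣ n and 11 ∣ n. Any common multiple of 10 and 11 is a multiple of their lcm; here gcd(10, 11) = 1, so lcm(10, 11) = 10·11 = 110, so 110 ∣ n.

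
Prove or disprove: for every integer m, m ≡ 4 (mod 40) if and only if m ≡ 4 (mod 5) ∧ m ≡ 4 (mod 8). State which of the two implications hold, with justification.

Both implications hold.

(⟸) If m ≡ 4 (mod 5) and m ≡ 4 (mod 8), then by the Chinese remainder theorem m ≡ 4 (mod 40). This is exactly m ≡ 4 (mod 40).

(⟹) Suppose m ≡ 4 (mod 40); write m = 40j + 4. Since 5 ∣ 40, reducing mod 5 gives m ≡ 4 (mod 5); since 8 ∣ 40, reducing mod 8 gives m ≡ 4 (mod 8).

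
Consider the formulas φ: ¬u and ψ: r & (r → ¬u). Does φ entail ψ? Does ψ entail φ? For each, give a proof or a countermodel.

[⇐] Assume the antecedent. If r is true, the antecedent forces (r = T, u = F), and ¬u holds there. If r is false, the antecedent cannot hold. Either way ¬u holds.

[⇒] This fails. Under r = F, u = F, the left side is true but the right side is false.

Only the reverse direction holds.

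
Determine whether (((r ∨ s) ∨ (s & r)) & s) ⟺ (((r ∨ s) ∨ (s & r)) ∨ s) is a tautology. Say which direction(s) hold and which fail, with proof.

Only the forward implication holds.

(→) Assume the antecedent. If s is true, ((r ∨ s) ∨ (s & r)) ∨ s reduces to true regardless of the other variables. If s is false, the antecedent cannot hold. Either way ((r ∨ s) ∨ (s & r)) ∨ s holds.

(←) This fails. Under s = F, r = T, the left side is false but the right side is true.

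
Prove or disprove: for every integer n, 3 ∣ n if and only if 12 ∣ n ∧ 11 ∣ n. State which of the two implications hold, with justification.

Only the converse holds.

(⟹) This fails: take n = 3. Certainly 3 ∣ 3, but 12 ∤ 3.

(⟸) Suppose 12 ∣ n and 11 ∣ n. Any common multiple of 12 and 11 is a multiple of their lcm; here gcd(12, 11) = 1, so lcm(12, 11) = 12·11 = 132, so 132 ∣ n. Since 3 ∣ 132, it follows that 3 ∣ n.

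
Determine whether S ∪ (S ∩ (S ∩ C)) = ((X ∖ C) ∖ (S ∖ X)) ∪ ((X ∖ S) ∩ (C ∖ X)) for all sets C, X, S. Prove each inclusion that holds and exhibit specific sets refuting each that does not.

Both inclusions fail.

(⟹) This inclusion fails. Take C = ∅, X = ∅, S = {1}; then 1 ∈ S ∪ (S ∩ (S ∩ C)) but 1 ∉ ((X ∖ C) ∖ (S ∖ X)) ∪ ((X ∖ S) ∩ (C ∖ X)).

(⟸) This inclusion fails. Take C = ∅, X = {1}, S = ∅; then 1 ∈ ((X ∖ C) ∖ (S ∖ X)) ∪ ((X ∖ S) ∩ (C ∖ X)) but 1 ∉ S ∪ (S ∩ (S ∩ C)).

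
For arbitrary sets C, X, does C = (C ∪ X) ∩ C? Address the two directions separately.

The two sets are equal.

Reverse inclusion. Let x ∈ (C ∪ X) ∩ C. Then either x ∈ C and x ∉ X; or x ∈ C ∩ X. In each case x ∈ C, so (C ∪ X) ∩ C ⊆ C.

Forward inclusion. Let x ∈ C. Then either x ∈ C and x ∉ X; or x ∈ C ∩ X. In each case x ∈ (C ∪ X) ∩ C, so C ⊆ (C ∪ X) ∩ C.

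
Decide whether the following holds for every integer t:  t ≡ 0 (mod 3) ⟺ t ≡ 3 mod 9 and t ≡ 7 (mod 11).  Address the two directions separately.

(⟹) This fails: t = 0 gives 0 ≡ 0 (mod 3) but 0 ≡ 0 (mod 9), so the conjunction on the right does not hold.

(⟸) Conversely, if t ≡ 3 (mod 9) and t ≡ 7 (mod 11), then by the Chinese remainder theorem t ≡ 84 (mod 99). Since 84 ≡ 0 (mod 3) and 3 ∣ 99, we get t ≡ 0 (mod 3).

Not equivalent: only (⇐) holds.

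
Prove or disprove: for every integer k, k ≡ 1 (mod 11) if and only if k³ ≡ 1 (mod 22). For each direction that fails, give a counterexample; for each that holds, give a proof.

Forward direction. This fails: take k = 12. Then 12 ≡ 1 (mod 11), but 12³ = 1728 ≡ 12 (mod 22), not 1.

Converse. The residues r modulo 22 with r³ ≡ 1 (mod 22) are exactly {1}, and each is ≡ 1 (mod 11).

Only the converse holds.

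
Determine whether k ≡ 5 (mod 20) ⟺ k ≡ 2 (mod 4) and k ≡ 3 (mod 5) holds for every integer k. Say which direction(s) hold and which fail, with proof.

(⇒) This fails: k = 5 gives 5 ≡ 5 (mod 20) but 5 ≡ 1 (mod 4), so the conjunction on the right does not hold.

(⇐) This fails: k = 18 satisfies both congruences on the right (18 ≡ 2 mod 4 and 18 ≡ 3 mod 5) yet 18 ≡ 18 (mod 20), not 5.

Both directions fail.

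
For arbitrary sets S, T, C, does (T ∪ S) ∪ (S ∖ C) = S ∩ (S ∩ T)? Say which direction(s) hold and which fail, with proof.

Forward inclusion. This inclusion fails. Take S = {1}, T = ∅, C = ∅; then 1 ∈ (T ∪ S) ∪ (S ∖ C) but 1 ∉ S ∩ (S ∩ T).

Reverse inclusion. Let x ∈ S ∩ (S ∩ T). Then either x ∈ S ∩ T and x ∉ C; or x ∈ S ∩ T ∩ C. In each case x ∈ (T ∪ S) ∪ (S ∖ C), so S ∩ (S ∩ T) ⊆ (T ∪ S) ∪ (S ∖ C).

The sets are not equal: only the reverse inclusion holds.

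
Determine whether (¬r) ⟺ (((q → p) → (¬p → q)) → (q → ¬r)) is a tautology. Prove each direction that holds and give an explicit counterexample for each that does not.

(⟹) Assume the antecedent. If p is true, the antecedent forces (p = T, q = F, r = F) or (p = T, q = T, r = F), and the consequent holds there. If p is false, the antecedent forces (p = F, q = F, r = F) or (p = F, q = T, r = F), and the consequent holds there. Either way the consequent holds.

(⟸) This fails. Under p = F, q = F, r = T, the left side is false but the right side is true.

Not equivalent: only (⇒) holds.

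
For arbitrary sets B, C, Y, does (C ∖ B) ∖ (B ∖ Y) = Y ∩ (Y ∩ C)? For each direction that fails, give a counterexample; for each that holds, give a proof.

(⊆) This inclusion fails. Take B = ∅, C = {1}, Y = ∅; then 1 ∈ (C ∖ B) ∖ (B ∖ Y) but 1 ∉ Y ∩ (Y ∩ C).

(⊇) This inclusion fails. Take B = {1}, C = {1}, Y = {1}; then 1 ∈ Y ∩ (Y ∩ C) but 1 ∉ (C ∖ B) ∖ (B ∖ Y).

(⊆) fails and (⊇) fails.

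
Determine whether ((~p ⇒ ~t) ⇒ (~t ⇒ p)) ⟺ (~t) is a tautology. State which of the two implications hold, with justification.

[⇒] This fails. Under t = T, p = F, the left side is true but the right side is false.

[⇐] This fails. Under t = F, p = F, the left side is false but the right side is true.

(⇒) fails and (⇐) fails.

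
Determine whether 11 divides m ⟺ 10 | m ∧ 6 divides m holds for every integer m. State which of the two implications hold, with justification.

[⇒] This fails: take m = 11. Certainly 11 ∣ 11, but 10 ∤ 11.

[⇐] This fails: take m = 30. Both 10 ∣ 30 and 6 ∣ 30, yet 30 is not a multiple of 11 (since 30 = 2·11 + 8), so 11 ∤ 30.

(⇒) fails and (⇐) fails.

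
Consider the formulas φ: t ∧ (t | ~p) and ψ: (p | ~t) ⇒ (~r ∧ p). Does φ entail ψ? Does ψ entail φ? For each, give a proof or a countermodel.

(⟹) This fails. Under r = T, t = T, p = T, the left side is true but the right side is false.

(⟸) This fails. Under r = F, t = F, p = T, the left side is false but the right side is true.

Both directions fail.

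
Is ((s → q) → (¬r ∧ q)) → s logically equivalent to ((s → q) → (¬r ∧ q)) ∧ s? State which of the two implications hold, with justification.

(→) This fails. Under q = F, s = F, r = F, the left side is true but the right side is false.

(←) Assume the antecedent. If q is true, the antecedent forces (q = T, s = T, r = F), and ((s → q) → (¬r ∧ q)) → s holds there. If q is false, ((s → q) → (¬r ∧ q)) → s reduces to true regardless of the other variables. Either way ((s → q) → (¬r ∧ q)) → s holds.

The forward direction fails; the converse holds.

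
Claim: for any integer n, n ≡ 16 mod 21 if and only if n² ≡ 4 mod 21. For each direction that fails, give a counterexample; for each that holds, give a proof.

(⇒) holds; (⇐) fails.

[⇒] Suppose n ≡ 16 mod 21. Write n = 21j + 16. Then (21j + 16)² = 441j² + 672j + 256 = 21(21j² + 32j + 12) + 4, so n² ≡ 4 (mod 21).

[⇐] This fails: take n = 2. Then 2² = 4 ≡ 4 (mod 21), yet 2 ≡ 2 (mod 21), not 16.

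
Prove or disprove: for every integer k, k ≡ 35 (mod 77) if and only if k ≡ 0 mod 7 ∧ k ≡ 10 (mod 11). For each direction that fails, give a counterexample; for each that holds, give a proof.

[⇒] This fails: k = 35 gives 35 ≡ 35 (mod 77) but 35 ≡ 2 (mod 11), so the conjunction on the right does not hold.

[⇐] This fails: k = 21 satisfies both congruences on the right (21 ≡ 0 mod 7 and 21 ≡ 10 mod 11) yet 21 ≡ 21 (mod 77), not 35.

Both directions fail.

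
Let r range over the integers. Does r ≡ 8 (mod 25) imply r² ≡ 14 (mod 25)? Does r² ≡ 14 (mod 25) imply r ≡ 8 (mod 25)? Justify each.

Not equivalent: only (⇒) holds.

(⟹) Suppose r ≡ 8 (mod 25). Write r = 25j + 8. Then (25j + 8)² = 625j² + 400j + 64 = 25(25j² + 16j + 2) + 14, so r² ≡ 14 (mod 25).

(⟸) This fails: take r = 17. Then 17² = 289 ≡ 14 (mod 25), yet 17 ≡ 17 (mod 25), not 8.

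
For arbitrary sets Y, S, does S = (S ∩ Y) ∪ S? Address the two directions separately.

(⟸) Let x ∈ (S ∩ Y) ∪ S. Then either x ∈ S and x ∉ Y; or x ∈ Y ∩ S. In each case x ∈ S, so (S ∩ Y) ∪ S ⊆ S.

(⟹) Let x ∈ S. Then either x ∈ S and x ∉ Y; or x ∈ Y ∩ S. In each case x ∈ (S ∩ Y) ∪ S, so S ⊆ (S ∩ Y) ∪ S.

Both inclusions hold; the sets are equal.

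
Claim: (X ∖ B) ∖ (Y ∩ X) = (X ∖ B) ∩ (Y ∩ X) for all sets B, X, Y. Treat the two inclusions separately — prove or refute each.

(⟹) This inclusion fails. Take B = ∅, X = {1}, Y = ∅; then 1 ∈ (X ∖ B) ∖ (Y ∩ X) but 1 ∉ (X ∖ B) ∩ (Y ∩ X).

(⟸) This inclusion fails. Take B = ∅, X = {1}, Y = {1}; then 1 ∈ (X ∖ B) ∩ (Y ∩ X) but 1 ∉ (X ∖ B) ∖ (Y ∩ X).

Both inclusions fail.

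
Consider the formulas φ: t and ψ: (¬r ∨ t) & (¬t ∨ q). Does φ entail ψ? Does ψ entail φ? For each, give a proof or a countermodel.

Both directions fail.

(⇒) This fails. Under r = F, t = T, q = F, the left side is true but the right side is false.

(⇐) This fails. Under r = F, t = F, q = F, the left side is false but the right side is true.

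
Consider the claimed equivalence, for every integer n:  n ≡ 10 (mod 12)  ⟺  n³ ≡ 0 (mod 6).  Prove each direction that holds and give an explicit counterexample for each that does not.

(⇒) fails and (⇐) fails.

(⇒) This fails: take n = 10. Then 10 ≡ 10 (mod 12), but 10³ = 1000 ≡ 4 (mod 6), not 0.

(⇐) This fails: take n = 0. Then 0³ = 0 ≡ 0 (mod 6), yet 0 ≡ 0 (mod 12), not 10.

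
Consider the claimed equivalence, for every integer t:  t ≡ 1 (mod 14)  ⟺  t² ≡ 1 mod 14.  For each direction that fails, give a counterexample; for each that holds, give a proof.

The forward direction holds; the converse fails.

(⇒) Suppose t ≡ 1 (mod 14). Write t = 14j + 1. Then (14j + 1)² = 196j² + 28j + 1 = 14(14j² + 2j) + 1, so t² ≡ 1 (mod 14).

(⇐) This fails: take t = 13. Then 13² = 169 ≡ 1 (mod 14), yet 13 ≡ 13 (mod 14), not 1.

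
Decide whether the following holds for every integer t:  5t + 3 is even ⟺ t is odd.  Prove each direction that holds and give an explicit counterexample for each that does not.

Both directions hold.

(⇒) Suppose 5t + 3 is even. Since 5 is odd, 5t and t have the same parity, so 5t + 3 ≡ t + 3 (mod 2). As 3 is odd, 5t + 3 is even exactly when t is odd. Thus t is odd.

(⇐) Conversely, suppose t is odd; write t = 2j + 1. Then 5t + 3 = 5·(2j + 1) + 3 = 2·5j + 8, which is even.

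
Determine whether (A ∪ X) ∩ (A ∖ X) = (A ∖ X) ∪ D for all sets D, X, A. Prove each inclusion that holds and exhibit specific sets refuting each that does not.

(⟹) Let x ∈ (A ∪ X) ∩ (A ∖ X). Then either x ∈ A and x ∉ D, X; or x ∈ D ∩ A and x ∉ X. In each case x ∈ (A ∖ X) ∪ D, so (A ∪ X) ∩ (A ∖ X) ⊆ (A ∖ X) ∪ D.

(⟸) This inclusion fails. Take D = {1}, X = ∅, A = ∅; then 1 ∈ (A ∖ X) ∪ D but 1 ∉ (A ∪ X) ∩ (A ∖ X).

The sets are not equal: only the forward inclusion holds.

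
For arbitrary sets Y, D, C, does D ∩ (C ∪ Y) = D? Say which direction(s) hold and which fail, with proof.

(⊆) holds; (⊇) fails.

Forward inclusion. Let x ∈ D ∩ (C ∪ Y). Then either x ∈ Y ∩ D and x ∉ C; or x ∈ D ∩ C and x ∉ Y; or x ∈ Y ∩ D ∩ C. In each case x ∈ D, so D ∩ (C ∪ Y) ⊆ D.

Reverse inclusion. This inclusion fails. Take Y = ∅, D = {1}, C = ∅; then 1 ∈ D but 1 ∉ D ∩ (C ∪ Y).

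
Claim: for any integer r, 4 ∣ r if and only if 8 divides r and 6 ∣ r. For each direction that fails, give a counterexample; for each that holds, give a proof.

(⟸) Suppose 8 ∣ r and 6 ∣ r. Any common multiple of 8 and 6 is a multiple of their lcm; here lcm(8, 6) = 8·6/gcd(8, 6) = 48/2 = 24, so 24 ∣ r. Since 4 ∣ 24, it follows that 4 ∣ r.

(⟹) This fails: take r = 4. Certainly 4 ∣ 4, but 8 ∤ 4.

The forward direction fails; the converse holds.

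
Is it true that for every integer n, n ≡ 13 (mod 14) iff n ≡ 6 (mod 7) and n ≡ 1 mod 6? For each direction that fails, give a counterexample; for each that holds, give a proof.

Not equivalent: only (⇐) holds.

[⇐] If n ≡ 6 (mod 7) and n ≡ 1 (mod 6), then by the Chinese remainder theorem n ≡ 13 (mod 42). Since 13 ≡ 13 (mod 14) and 14 ∣ 42, we get n ≡ 13 (mod 14).

[⇒] This fails: n = 41 gives 41 ≡ 13 (mod 14) but 41 ≡ 5 (mod 6), so the conjunction on the right does not hold.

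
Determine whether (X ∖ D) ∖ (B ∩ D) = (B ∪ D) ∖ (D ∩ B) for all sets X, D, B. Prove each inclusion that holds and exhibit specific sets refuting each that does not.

(⟹) This inclusion fails. Take X = {1}, D = ∅, B = ∅; then 1 ∈ (X ∖ D) ∖ (B ∩ D) but 1 ∉ (B ∪ D) ∖ (D ∩ B).

(⟸) This inclusion fails. Take X = ∅, D = {1}, B = ∅; then 1 ∈ (B ∪ D) ∖ (D ∩ B) but 1 ∉ (X ∖ D) ∖ (B ∩ D).

Neither inclusion holds.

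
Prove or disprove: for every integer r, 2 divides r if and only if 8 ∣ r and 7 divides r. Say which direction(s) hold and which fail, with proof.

(←) Suppose 8 ∣ r and 7 ∣ r. Any common multiple of 8 and 7 is a multiple of their lcm; here gcd(8, 7) = 1, so lcm(8, 7) = 8·7 = 56, so 56 ∣ r. Since 2 ∣ 56, it follows that 2 ∣ r.

(→) This fails: take r = 2. Certainly 2 ∣ 2, but 8 ∤ 2.

Not equivalent: only (⇐) holds.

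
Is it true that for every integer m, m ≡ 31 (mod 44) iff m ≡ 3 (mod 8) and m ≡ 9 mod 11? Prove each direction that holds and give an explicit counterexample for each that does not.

Forward direction. This fails: m = 31 gives 31 ≡ 31 (mod 44) but 31 ≡ 7 (mod 8), so the conjunction on the right does not hold.

Converse. If m ≡ 3 (mod 8) and m ≡ 9 (mod 11), then by the Chinese remainder theorem m ≡ 75 (mod 88). Since 75 ≡ 31 (mod 44) and 44 ∣ 88, we get m ≡ 31 (mod 44).

(⇒) fails; (⇐) holds.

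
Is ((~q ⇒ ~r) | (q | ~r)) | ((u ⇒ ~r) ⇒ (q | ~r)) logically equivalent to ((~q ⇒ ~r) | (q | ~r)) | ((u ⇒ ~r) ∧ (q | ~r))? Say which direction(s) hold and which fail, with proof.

(⇒) fails; (⇐) holds.

(⟹) This fails. Under q = F, r = T, u = T, the left side is true but the right side is false.

(⟸) Assume the antecedent. If q is true, the consequent reduces to true regardless of the other variables. If q is false, the antecedent forces (q = F, r = F, u = F) or (q = F, r = F, u = T), and the consequent holds there. Either way the consequent holds.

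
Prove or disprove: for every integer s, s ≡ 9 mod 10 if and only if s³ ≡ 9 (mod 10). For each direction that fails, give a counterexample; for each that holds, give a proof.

Both implications hold.

Converse. For the converse, argue contrapositively. If s ≢ 9 (mod 10), then s is congruent to one of 0, 1, 2, 3, 4, 5, 6, 7, 8 modulo 10, and these give s³ ≡ 0, 1, 8, 7, 4, 5, 6, 3, 2 respectively — never 9.

Forward direction. Suppose s ≡ 9 mod 10. Write s = 10j + 9. Then (10j + 9)³ = 1000j³ + 2700j² + 2430j + 729 = 10(100j³ + 270j² + 243j + 72) + 9, so s³ ≡ 9 (mod 10).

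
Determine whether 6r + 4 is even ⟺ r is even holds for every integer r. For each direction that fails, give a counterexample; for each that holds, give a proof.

Not equivalent: only (⇐) holds.

[⇒] This fails: take r = 5. Then 6r + 4 = 34, which is even, yet r = 5 is odd, not even.

[⇐] Suppose r is even. Since 6 is even, 6r is even for every r, so 6r + 4 has the same parity as 4, which is even. Hence 6r + 4 is even.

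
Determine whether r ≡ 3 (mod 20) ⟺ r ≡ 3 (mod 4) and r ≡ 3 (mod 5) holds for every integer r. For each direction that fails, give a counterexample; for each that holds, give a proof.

[⇒] Suppose r ≡ 3 (mod 20); write r = 20j + 3. Since 4 ∣ 20, reducing mod 4 gives r ≡ 3 (mod 4); since 5 ∣ 20, reducing mod 5 gives r ≡ 3 (mod 5).

[⇐] Conversely, if r ≡ 3 (mod 4) and r ≡ 3 (mod 5), then by the Chinese remainder theorem r ≡ 3 (mod 20). This is exactly r ≡ 3 (mod 20).

The biconditional holds.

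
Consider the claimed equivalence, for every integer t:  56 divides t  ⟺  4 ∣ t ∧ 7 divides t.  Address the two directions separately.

[⇐] This fails: take t = 28. Both 4 ∣ 28 and 7 ∣ 28, yet 28 is not a multiple of 56 (since 28 = 0·56 + 28), so 56 ∤ 28.

[⇒] If 56 ∣ t, write t = 56q. Since 56 = 14·4, t = 4·(14q), so 4 ∣ t; and since 56 = 8·7, t = 7·(8q), so 7 ∣ t.

Only the forward implication holds.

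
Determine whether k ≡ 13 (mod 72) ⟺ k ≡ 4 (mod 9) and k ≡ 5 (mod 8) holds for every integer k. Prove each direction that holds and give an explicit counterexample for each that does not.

(⇒) Suppose k ≡ 13 (mod 72); write k = 72j + 13. Since 9 ∣ 72, reducing mod 9 gives k ≡ 13 ≡ 4 (mod 9); since 8 ∣ 72, reducing mod 8 gives k ≡ 13 ≡ 5 (mod 8).

(⇐) Conversely, if k ≡ 4 (mod 9) and k ≡ 5 (mod 8), then by the Chinese remainder theorem k ≡ 13 (mod 72). This is exactly k ≡ 13 (mod 72).

Both directions hold.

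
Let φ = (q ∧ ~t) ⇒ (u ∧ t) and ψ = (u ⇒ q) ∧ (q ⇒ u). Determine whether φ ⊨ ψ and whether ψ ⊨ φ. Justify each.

(⇒) This fails. Under t = F, u = T, q = F, the left side is true but the right side is false.

(⇐) This fails. Under t = F, u = T, q = T, the left side is false but the right side is true.

Neither direction holds.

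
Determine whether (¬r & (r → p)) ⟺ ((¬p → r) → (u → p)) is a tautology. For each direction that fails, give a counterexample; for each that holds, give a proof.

The forward direction holds; the converse fails.

(⇒) Assume the antecedent. If u is true, the antecedent forces (u = T, p = F, r = F) or (u = T, p = T, r = F), and (¬p → r) → (u → p) holds there. If u is false, (¬p → r) → (u → p) reduces to true regardless of the other variables. Either way (¬p → r) → (u → p) holds.

(⇐) This fails. Under u = F, p = F, r = T, the left side is false but the right side is true.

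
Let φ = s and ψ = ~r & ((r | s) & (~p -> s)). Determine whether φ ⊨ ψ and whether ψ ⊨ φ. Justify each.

Only the converse holds.

[⇒] This fails. Under r = T, p = F, s = T, the left side is true but the right side is false.

[⇐] Assume the antecedent. If r is true, the antecedent cannot hold. If r is false, the antecedent forces (r = F, p = F, s = T) or (r = F, p = T, s = T), and s holds there. Either way s holds.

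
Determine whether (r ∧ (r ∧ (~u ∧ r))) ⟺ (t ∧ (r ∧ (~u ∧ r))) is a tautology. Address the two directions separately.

Only the reverse direction holds.

(⇐) Assume the antecedent. If t is true, the antecedent forces (t = T, r = T, u = F), and r ∧ (r ∧ (~u ∧ r)) holds there. If t is false, the antecedent cannot hold. Either way r ∧ (r ∧ (~u ∧ r)) holds.

(⇒) This fails. Under t = F, r = T, u = F, the left side is true but the right side is false.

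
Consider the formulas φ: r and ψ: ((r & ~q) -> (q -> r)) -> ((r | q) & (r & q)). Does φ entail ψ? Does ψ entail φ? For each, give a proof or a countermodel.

The forward direction fails; the converse holds.

(←) Assume the antecedent. If q is true, the antecedent forces (q = T, r = T), and r holds there. If q is false, the antecedent cannot hold. Either way r holds.

(→) This fails. Under q = F, r = T, the left side is true but the right side is false.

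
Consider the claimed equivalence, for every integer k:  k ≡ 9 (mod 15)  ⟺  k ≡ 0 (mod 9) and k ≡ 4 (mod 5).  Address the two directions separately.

(⟹) This fails: k = 24 gives 24 ≡ 9 (mod 15) but 24 ≡ 6 (mod 9), so the conjunction on the right does not hold.

(⟸) Conversely, if k ≡ 0 (mod 9) and k ≡ 4 (mod 5), then by the Chinese remainder theorem k ≡ 9 (mod 45). Since 9 ≡ 9 (mod 15) and 15 ∣ 45, we get k ≡ 9 (mod 15).

Not equivalent: only (⇐) holds.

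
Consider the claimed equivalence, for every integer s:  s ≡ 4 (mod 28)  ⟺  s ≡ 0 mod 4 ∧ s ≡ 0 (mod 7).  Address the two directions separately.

[⇒] This fails: s = 4 gives 4 ≡ 4 (mod 28) but 4 ≡ 4 (mod 7), so the conjunction on the right does not hold.

[⇐] This fails: s = 0 satisfies both congruences on the right (0 ≡ 0 mod 4 and 0 ≡ 0 mod 7) yet 0 ≡ 0 (mod 28), not 4.

Both directions fail.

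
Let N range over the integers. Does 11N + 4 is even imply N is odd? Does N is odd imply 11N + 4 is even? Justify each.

Both directions fail.

(→) This fails: N = 4 gives 11N + 4 = 48, which is even, but 4 is even, not odd.

(←) This also fails: N = 7 is odd, but 11N + 4 = 81 is odd, not even.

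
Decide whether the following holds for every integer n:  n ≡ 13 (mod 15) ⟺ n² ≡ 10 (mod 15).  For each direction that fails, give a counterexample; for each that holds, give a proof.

Neither implication holds.

Forward direction. This fails: take n = 13. Then 13 ≡ 13 (mod 15), but 13² = 169 ≡ 4 (mod 15), not 10.

Converse. This fails: take n = 5. Then 5² = 25 ≡ 10 (mod 15), yet 5 ≡ 5 (mod 15), not 13.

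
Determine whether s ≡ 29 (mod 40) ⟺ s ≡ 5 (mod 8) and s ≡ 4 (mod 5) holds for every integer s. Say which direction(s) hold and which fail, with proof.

The biconditional holds.

(→) Suppose s ≡ 29 (mod 40); write s = 40j + 29. Since 8 ∣ 40, reducing mod 8 gives s ≡ 29 ≡ 5 (mod 8); since 5 ∣ 40, reducing mod 5 gives s ≡ 29 ≡ 4 (mod 5).

(←) Conversely, if s ≡ 5 (mod 8) and s ≡ 4 (mod 5), then by the Chinese remainder theorem s ≡ 29 (mod 40). This is exactly s ≡ 29 (mod 40).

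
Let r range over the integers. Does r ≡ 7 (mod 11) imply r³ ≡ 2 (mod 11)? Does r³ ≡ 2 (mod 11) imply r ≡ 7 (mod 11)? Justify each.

Forward direction. Suppose r ≡ 7 (mod 11). Write r = 11j + 7. Then (11j + 7)³ = 1331j³ + 2541j² + 1617j + 343 = 11(121j³ + 231j² + 147j + 31) + 2, so r³ ≡ 2 (mod 11).

Converse. Suppose r³ ≡ 2 (mod 11). The only residue r in {0, …, 10} with r³ ≡ 2 (mod 11) is r = 7, so r ≡ 7 (mod 11).

Both directions hold; the statement is true.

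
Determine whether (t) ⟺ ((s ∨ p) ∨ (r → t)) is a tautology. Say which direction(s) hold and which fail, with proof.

Only the forward implication holds.

(→) Assume the antecedent. If t is true, (s ∨ p) ∨ (r → t) reduces to true regardless of the other variables. If t is false, the antecedent cannot hold. Either way (s ∨ p) ∨ (r → t) holds.

(←) This fails. Under s = F, t = F, p = F, r = F, the left side is false but the right side is true.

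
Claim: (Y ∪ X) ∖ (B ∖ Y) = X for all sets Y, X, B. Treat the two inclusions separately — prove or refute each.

Both inclusions fail.

(⊆) This inclusion fails. Take Y = {1}, X = ∅, B = ∅; then 1 ∈ (Y ∪ X) ∖ (B ∖ Y) but 1 ∉ X.

(⊇) This inclusion fails. Take Y = ∅, X = {1}, B = {1}; then 1 ∈ X but 1 ∉ (Y ∪ X) ∖ (B ∖ Y).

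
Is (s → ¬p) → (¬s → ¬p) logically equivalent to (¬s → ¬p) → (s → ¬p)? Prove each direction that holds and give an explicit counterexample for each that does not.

(⇒) This fails. Under p = T, s = T, the left side is true but the right side is false.

(⇐) This fails. Under p = T, s = F, the left side is false but the right side is true.

(⇒) fails and (⇐) fails.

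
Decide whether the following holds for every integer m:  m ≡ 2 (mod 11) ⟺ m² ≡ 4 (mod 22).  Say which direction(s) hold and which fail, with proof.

Neither direction holds.

Forward direction. This fails: take m = 13. Then 13 ≡ 2 (mod 11), but 13² = 169 ≡ 15 (mod 22), not 4.

Converse. This fails: take m = 20. Then 20² = 400 ≡ 4 (mod 22), yet 20 ≡ 9 (mod 11), not 2.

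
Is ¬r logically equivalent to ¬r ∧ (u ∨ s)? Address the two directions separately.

Forward direction. This fails. Under u = F, r = F, s = F, the left side is true but the right side is false.

Converse. Assume the antecedent. If u is true, the antecedent forces (u = T, r = F, s = F) or (u = T, r = F, s = T), and ¬r holds there. If u is false, the antecedent forces (u = F, r = F, s = T), and ¬r holds there. Either way ¬r holds.

Only the reverse direction holds.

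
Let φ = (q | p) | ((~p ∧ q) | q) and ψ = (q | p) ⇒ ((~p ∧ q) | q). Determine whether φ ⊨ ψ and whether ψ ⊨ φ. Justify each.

Neither implication holds.

(→) This fails. Under p = T, q = F, the left side is true but the right side is false.

(←) This fails. Under p = F, q = F, the left side is false but the right side is true.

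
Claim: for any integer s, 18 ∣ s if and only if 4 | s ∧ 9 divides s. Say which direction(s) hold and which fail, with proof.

(→) This fails: take s = 18. Certainly 18 ∣ 18, but 4 ∤ 18.

(←) Suppose 4 ∣ s and 9 ∣ s. Any common multiple of 4 and 9 is a multiple of their lcm; here gcd(4, 9) = 1, so lcm(4, 9) = 4·9 = 36, so 36 ∣ s. Since 18 ∣ 36, it follows that 18 ∣ s.

Only the reverse direction holds.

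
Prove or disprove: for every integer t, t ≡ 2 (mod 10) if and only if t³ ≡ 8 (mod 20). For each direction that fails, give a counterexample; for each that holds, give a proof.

Converse. The residues r modulo 20 with r³ ≡ 8 (mod 20) are exactly {2, 12}, and each is ≡ 2 (mod 10).

Forward direction. Suppose t ≡ 2 (mod 10). Working modulo 20, t ∈ {2, 12}; for each such r, r³ ≡ 8 (mod 20).

Both directions hold.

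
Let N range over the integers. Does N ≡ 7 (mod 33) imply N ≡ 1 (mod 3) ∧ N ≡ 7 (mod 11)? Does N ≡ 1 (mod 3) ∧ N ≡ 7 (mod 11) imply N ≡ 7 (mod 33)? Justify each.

Both directions hold.

(⇒) Suppose N ≡ 7 (mod 33); write N = 33j + 7. Since 3 ∣ 33, reducing mod 3 gives N ≡ 7 ≡ 1 (mod 3); since 11 ∣ 33, reducing mod 11 gives N ≡ 7 (mod 11).

(⇐) Conversely, if N ≡ 1 (mod 3) and N ≡ 7 (mod 11), then by the Chinese remainder theorem N ≡ 7 (mod 33). This is exactly N ≡ 7 (mod 33).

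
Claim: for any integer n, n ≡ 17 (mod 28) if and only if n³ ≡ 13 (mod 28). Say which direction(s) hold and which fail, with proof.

Not equivalent: only (⇒) holds.

(⟹) Suppose n ≡ 17 (mod 28). Write n = 28j + 17. Then (28j + 17)³ = 21952j³ + 39984j² + 24276j + 4913 = 28(784j³ + 1428j² + 867j + 175) + 13, so n³ ≡ 13 (mod 28).

(⟸) This fails: take n = 5. Then 5³ = 125 ≡ 13 (mod 28), yet 5 ≡ 5 (mod 28), not 17.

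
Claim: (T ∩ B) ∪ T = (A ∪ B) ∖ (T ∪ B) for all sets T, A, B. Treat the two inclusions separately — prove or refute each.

Both inclusions fail.

(⟹) This inclusion fails. Take T = {1}, A = ∅, B = ∅; then 1 ∈ (T ∩ B) ∪ T but 1 ∉ (A ∪ B) ∖ (T ∪ B).

(⟸) This inclusion fails. Take T = ∅, A = {1}, B = ∅; then 1 ∈ (A ∪ B) ∖ (T ∪ B) but 1 ∉ (T ∩ B) ∪ T.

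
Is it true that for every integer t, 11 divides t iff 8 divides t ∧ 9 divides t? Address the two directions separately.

Neither direction holds.

[⇒] This fails: take t = 11. Certainly 11 ∣ 11, but 8 ∤ 11.

[⇐] This fails: take t = 72. Both 8 ∣ 72 and 9 ∣ 72, yet 72 is not a multiple of 11 (since 72 = 6·11 + 6), so 11 ∤ 72.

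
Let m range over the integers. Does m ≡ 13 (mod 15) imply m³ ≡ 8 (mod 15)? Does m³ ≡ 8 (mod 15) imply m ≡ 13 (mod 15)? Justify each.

Neither implication holds.

Forward direction. This fails: take m = 13. Then 13 ≡ 13 (mod 15), but 13³ = 2197 ≡ 7 (mod 15), not 8.

Converse. This fails: take m = 2. Then 2³ = 8 ≡ 8 (mod 15), yet 2 ≡ 2 (mod 15), not 13.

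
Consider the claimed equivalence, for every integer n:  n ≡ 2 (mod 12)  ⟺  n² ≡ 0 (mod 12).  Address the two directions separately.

(⇒) fails and (⇐) fails.

(⟹) This fails: take n = 2. Then 2 ≡ 2 (mod 12), but 2² = 4 ≡ 4 (mod 12), not 0.

(⟸) This fails: take n = 0. Then 0² = 0 ≡ 0 (mod 12), yet 0 ≡ 0 (mod 12), not 2.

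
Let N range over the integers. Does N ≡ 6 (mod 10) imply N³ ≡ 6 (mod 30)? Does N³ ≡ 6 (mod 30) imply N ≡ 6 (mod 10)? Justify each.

(→) This fails: take N = 16. Then 16 ≡ 6 (mod 10), but 16³ = 4096 ≡ 16 (mod 30), not 6.

(←) Conversely, the residues r modulo 30 with r³ ≡ 6 (mod 30) are exactly {6}, and each is ≡ 6 (mod 10).

Only the reverse direction holds.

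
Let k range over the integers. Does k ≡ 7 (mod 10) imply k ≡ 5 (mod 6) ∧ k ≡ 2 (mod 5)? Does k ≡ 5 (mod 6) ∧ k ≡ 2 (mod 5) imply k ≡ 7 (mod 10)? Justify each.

The forward direction fails; the converse holds.

[⇐] If k ≡ 5 (mod 6) and k ≡ 2 (mod 5), then by the Chinese remainder theorem k ≡ 17 (mod 30). Since 17 ≡ 7 (mod 10) and 10 ∣ 30, we get k ≡ 7 (mod 10).

[⇒] This fails: k = 27 gives 27 ≡ 7 (mod 10) but 27 ≡ 3 (mod 6), so the conjunction on the right does not hold.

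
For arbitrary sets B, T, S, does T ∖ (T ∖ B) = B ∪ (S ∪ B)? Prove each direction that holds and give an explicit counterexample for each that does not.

Forward inclusion. Let x ∈ T ∖ (T ∖ B). Then either x ∈ B ∩ T and x ∉ S; or x ∈ B ∩ T ∩ S. In each case x ∈ B ∪ (S ∪ B), so T ∖ (T ∖ B) ⊆ B ∪ (S ∪ B).

Reverse inclusion. This inclusion fails. Take B = {1}, T = ∅, S = ∅; then 1 ∈ B ∪ (S ∪ B) but 1 ∉ T ∖ (T ∖ B).

The sets are not equal: only the forward inclusion holds.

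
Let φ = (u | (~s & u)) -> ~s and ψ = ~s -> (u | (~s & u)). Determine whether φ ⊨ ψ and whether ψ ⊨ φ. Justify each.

(→) This fails. Under u = F, s = F, the left side is true but the right side is false.

(←) This fails. Under u = T, s = T, the left side is false but the right side is true.

Neither direction holds.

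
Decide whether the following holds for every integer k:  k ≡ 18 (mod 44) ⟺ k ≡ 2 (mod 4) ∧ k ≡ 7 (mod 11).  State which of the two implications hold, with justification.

Forward direction. Suppose k ≡ 18 (mod 44); write k = 44j + 18. Since 4 ∣ 44, reducing mod 4 gives k ≡ 18 ≡ 2 (mod 4); since 11 ∣ 44, reducing mod 11 gives k ≡ 18 ≡ 7 (mod 11).

Converse. If k ≡ 2 (mod 4) and k ≡ 7 (mod 11), then by the Chinese remainder theorem k ≡ 18 (mod 44). This is exactly k ≡ 18 (mod 44).

The biconditional holds.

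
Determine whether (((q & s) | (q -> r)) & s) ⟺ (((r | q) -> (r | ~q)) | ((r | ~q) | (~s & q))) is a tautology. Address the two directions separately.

(⇒) This fails. Under s = T, r = F, q = T, the left side is true but the right side is false.

(⇐) This fails. Under s = F, r = F, q = F, the left side is false but the right side is true.

Both directions fail.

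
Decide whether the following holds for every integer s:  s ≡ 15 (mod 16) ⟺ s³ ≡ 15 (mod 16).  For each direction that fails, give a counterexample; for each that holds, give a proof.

Both implications hold.

[⇒] Suppose s ≡ 15 (mod 16). Write s = 16j + 15. Then (16j + 15)³ = 4096j³ + 11520j² + 10800j + 3375 = 16(256j³ + 720j² + 675j + 210) + 15, so s³ ≡ 15 (mod 16).

[⇐] Conversely, suppose s³ ≡ 15 (mod 16). The only residue r in {0, …, 15} with r³ ≡ 15 (mod 16) is r = 15, so s ≡ 15 (mod 16).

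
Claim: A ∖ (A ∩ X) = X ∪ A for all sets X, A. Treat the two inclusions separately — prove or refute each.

(⊆) Let x ∈ A ∖ (A ∩ X). Then x ∈ A and x ∉ X, from which x ∈ X ∪ A.

(⊇) This inclusion fails. Take X = {1}, A = ∅; then 1 ∈ X ∪ A but 1 ∉ A ∖ (A ∩ X).

The sets are not equal: only the forward inclusion holds.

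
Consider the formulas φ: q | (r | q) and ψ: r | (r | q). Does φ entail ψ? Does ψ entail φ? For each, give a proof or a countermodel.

The biconditional holds.

[⇒] Assume the antecedent. If q is true, r | (r | q) reduces to true regardless of the other variables. If q is false, the antecedent forces (q = F, r = T), and r | (r | q) holds there. Either way r | (r | q) holds.

[⇐] Assume the antecedent. If q is true, q | (r | q) reduces to true regardless of the other variables. If q is false, the antecedent forces (q = F, r = T), and q | (r | q) holds there. Either way q | (r | q) holds.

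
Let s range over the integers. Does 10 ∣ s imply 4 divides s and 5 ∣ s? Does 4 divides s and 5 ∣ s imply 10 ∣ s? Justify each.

The forward direction fails; the converse holds.

(⟹) This fails: take s = 10. Certainly 10 ∣ 10, but 4 ∤ 10.

(⟸) Suppose 4 ∣ s and 5 ∣ s. Any common multiple of 4 and 5 is a multiple of their lcm; here gcd(4, 5) = 1, so lcm(4, 5) = 4·5 = 20, so 20 ∣ s. Since 10 ∣ 20, it follows that 10 ∣ s.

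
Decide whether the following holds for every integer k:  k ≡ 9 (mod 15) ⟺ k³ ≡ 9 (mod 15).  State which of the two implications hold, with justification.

The biconditional holds.

(→) Suppose k ≡ 9 (mod 15). Write k = 15j + 9. Then (15j + 9)³ = 3375j³ + 6075j² + 3645j + 729 = 15(225j³ + 405j² + 243j + 48) + 9, so k³ ≡ 9 (mod 15).

(←) Conversely, suppose k³ ≡ 9 (mod 15). The only residue r in {0, …, 14} with r³ ≡ 9 (mod 15) is r = 9, so k ≡ 9 (mod 15).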